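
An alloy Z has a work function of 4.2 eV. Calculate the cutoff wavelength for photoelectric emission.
295.20 nm

The threshold wavelength is when the photon energy equals the work function:
hc/λ₀ = φ

Solving for λ₀:
λ₀ = hc/φ = (6.626×10⁻³⁴ J·s)(3×10⁸ m/s) / (4.2 eV × 1.602×10⁻¹⁹ J/eV)
λ₀ = 295.20 nm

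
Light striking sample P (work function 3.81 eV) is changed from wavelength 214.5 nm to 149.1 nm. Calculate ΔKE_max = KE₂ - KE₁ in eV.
2.5354 eV

Using Einstein's equation: KE_max = hc/λ - φ

For λ₁ = 214.5 nm:
KE₁ = hc/λ₁ - φ = 5.7801 - 3.81 = 1.9701 eV

For λ₂ = 149.1 nm:
KE₂ = hc/λ₂ - φ = 8.3155 - 3.81 = 4.5055 eV

Change in KE:
ΔKE = KE₂ - KE₁ = 4.5055 - 1.9701 = 2.5354 eV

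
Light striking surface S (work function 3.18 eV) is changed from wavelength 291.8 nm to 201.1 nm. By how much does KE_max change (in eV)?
1.9164 eV

Using Einstein's equation: KE_max = hc/λ - φ

For λ₁ = 291.8 nm:
KE₁ = hc/λ₁ - φ = 4.2489 - 3.18 = 1.0689 eV

For λ₂ = 201.1 nm:
KE₂ = hc/λ₂ - φ = 6.1653 - 3.18 = 2.9853 eV

Change in KE:
ΔKE = KE₂ - KE₁ = 2.9853 - 1.0689 = 1.9164 eV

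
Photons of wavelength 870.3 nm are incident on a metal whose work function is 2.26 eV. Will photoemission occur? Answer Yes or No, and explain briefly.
No

For photoemission, the photon energy must exceed the work function.

Photon energy: E = hc/λ = 1.4246 eV
Work function: φ = 2.26 eV

Since E_photon (1.4246 eV) < φ (2.26 eV), photoemission will NOT occur.
The threshold wavelength is λ₀ = hc/φ = 548.6 nm.
Since 870.3 nm > 548.6 nm, the photons lack sufficient energy.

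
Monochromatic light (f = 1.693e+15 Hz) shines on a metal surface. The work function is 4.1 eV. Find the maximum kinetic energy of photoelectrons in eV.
2.9017 eV

Using Einstein's photoelectric equation: KE_max = hf - φ

First, calculate the photon energy:
E_photon = hf = (6.626×10⁻³⁴ J·s)(1.693e+15 Hz)
E_photon = 7.0017 eV

Then, the maximum kinetic energy:
KE_max = E_photon - φ = 7.0017 eV - 4.1 eV = 2.9017 eV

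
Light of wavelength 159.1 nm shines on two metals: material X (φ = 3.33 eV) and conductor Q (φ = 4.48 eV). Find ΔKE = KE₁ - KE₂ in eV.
1.1500 eV

Using KE_max = hc/λ - φ for each metal:

Photon energy: E = hc/λ = 7.7928 eV

For material X (φ₁ = 3.33 eV):
KE₁ = E - φ₁ = 7.7928 - 3.33 = 4.4628 eV

For conductor Q (φ₂ = 4.48 eV):
KE₂ = E - φ₂ = 7.7928 - 4.48 = 3.3128 eV

Difference:
ΔKE = KE₁ - KE₂ = 4.4628 - 3.3128 = 1.1500 eV

Note: The difference equals the difference in work functions: 4.48 - 3.33 = 1.15 eV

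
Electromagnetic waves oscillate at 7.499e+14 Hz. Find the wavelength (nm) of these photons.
399.78 nm

Using the wave equation: c = fλ

Solving for wavelength:
λ = c/f = (3×10⁸ m/s) / (7.499e+14 Hz)
λ = 399.78 nm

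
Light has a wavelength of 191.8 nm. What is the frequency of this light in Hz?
1.5630e+15 Hz

Using the wave equation: c = fλ

Solving for frequency:
f = c/λ = (3×10⁸ m/s) / (191.8×10⁻⁹ m)
f = 1.5630e+15 Hz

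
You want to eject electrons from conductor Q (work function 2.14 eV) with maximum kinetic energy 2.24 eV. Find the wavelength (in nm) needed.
283.07 nm

From Einstein's equation: KE_max = hc/λ - φ

Rearranging for λ:
hc/λ = KE_max + φ
λ = hc/(KE_max + φ)

Required photon energy:
E_photon = KE_max + φ = 2.24 + 2.14 = 4.38 eV

Required wavelength:
λ = hc/E_photon = (6.626×10⁻³⁴)(3×10⁸) / (4.38 × 1.602×10⁻¹⁹)
λ = 283.07 nm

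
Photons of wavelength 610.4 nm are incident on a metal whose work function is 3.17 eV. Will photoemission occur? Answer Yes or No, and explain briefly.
No

For photoemission, the photon energy must exceed the work function.

Photon energy: E = hc/λ = 2.0312 eV
Work function: φ = 3.17 eV

Since E_photon (2.0312 eV) < φ (3.17 eV), photoemission will NOT occur.
The threshold wavelength is λ₀ = hc/φ = 391.1 nm.
Since 610.4 nm > 391.1 nm, the photons lack sufficient energy.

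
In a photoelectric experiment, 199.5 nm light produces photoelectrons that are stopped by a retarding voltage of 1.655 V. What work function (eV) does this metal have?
4.56 eV

The stopping potential gives the maximum kinetic energy: KE_max = eV_s = 1.655 eV

From Einstein's photoelectric equation: KE_max = hc/λ - φ
Rearranging: φ = hc/λ - KE_max

Calculate photon energy:
E_photon = hc/λ = (6.626×10⁻³⁴ J·s)(3×10⁸ m/s) / (199.5×10⁻⁹ m) = 6.2147 eV

Therefore:
φ = 6.2147 - 1.655 = 4.56 eV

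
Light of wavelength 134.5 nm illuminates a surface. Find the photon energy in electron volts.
9.2182 eV

Using E = hf = hc/λ:

E = hc/λ = (6.626×10⁻³⁴ J·s)(3×10⁸ m/s) / (134.5×10⁻⁹ m)
E = 9.2182 eV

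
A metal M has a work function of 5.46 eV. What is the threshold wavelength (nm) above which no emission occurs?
227.08 nm

The threshold wavelength is when the photon energy equals the work function:
hc/λ₀ = φ

Solving for λ₀:
λ₀ = hc/φ = (6.626×10⁻³⁴ J·s)(3×10⁸ m/s) / (5.46 eV × 1.602×10⁻¹⁹ J/eV)
λ₀ = 227.08 nm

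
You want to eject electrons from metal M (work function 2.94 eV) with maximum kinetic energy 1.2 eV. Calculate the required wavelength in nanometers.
299.48 nm

From Einstein's equation: KE_max = hc/λ - φ

Rearranging for λ:
hc/λ = KE_max + φ
λ = hc/(KE_max + φ)

Required photon energy:
E_photon = KE_max + φ = 1.2 + 2.94 = 4.14 eV

Required wavelength:
λ = hc/E_photon = (6.626×10⁻³⁴)(3×10⁸) / (4.14 × 1.602×10⁻¹⁹)
λ = 299.48 nm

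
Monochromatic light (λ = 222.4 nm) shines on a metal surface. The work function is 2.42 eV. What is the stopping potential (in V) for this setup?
3.1548 V

The stopping potential V_s satisfies: eV_s = KE_max

First, find KE_max using Einstein's equation:
E_photon = hc/λ = 5.5748 eV
KE_max = E_photon - φ = 5.5748 - 2.42 = 3.1548 eV

Since eV_s = KE_max:
V_s = KE_max/e = 3.1548 V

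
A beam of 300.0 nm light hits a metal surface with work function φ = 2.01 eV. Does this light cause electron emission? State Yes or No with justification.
Yes

For photoemission, the photon energy must exceed the work function.

Photon energy: E = hc/λ = 4.1328 eV
Work function: φ = 2.01 eV

Since E_photon (4.1328 eV) > φ (2.01 eV), photoemission WILL occur.
The threshold wavelength is λ₀ = hc/φ = 616.8 nm.
Since 300.0 nm < 616.8 nm, the light has sufficient energy.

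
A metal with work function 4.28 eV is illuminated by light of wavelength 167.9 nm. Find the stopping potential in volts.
3.1044 V

The stopping potential V_s satisfies: eV_s = KE_max

First, find KE_max using Einstein's equation:
E_photon = hc/λ = 7.3844 eV
KE_max = E_photon - φ = 7.3844 - 4.28 = 3.1044 eV

Since eV_s = KE_max:
V_s = KE_max/e = 3.1044 V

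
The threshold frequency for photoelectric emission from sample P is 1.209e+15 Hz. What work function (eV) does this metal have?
5.00 eV

At the threshold frequency, photon energy equals work function:
φ = hf₀

Calculating:
φ = (6.626×10⁻³⁴ J·s)(1.209e+15 Hz)
φ = 5.00 eV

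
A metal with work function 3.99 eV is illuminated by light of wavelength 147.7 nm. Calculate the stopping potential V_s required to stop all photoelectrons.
4.4043 V

The stopping potential V_s satisfies: eV_s = KE_max

First, find KE_max using Einstein's equation:
E_photon = hc/λ = 8.3943 eV
KE_max = E_photon - φ = 8.3943 - 3.99 = 4.4043 eV

Since eV_s = KE_max:
V_s = KE_max/e = 4.4043 V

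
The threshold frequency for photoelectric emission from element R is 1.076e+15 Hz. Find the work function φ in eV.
4.45 eV

At the threshold frequency, photon energy equals work function:
φ = hf₀

Calculating:
φ = (6.626×10⁻³⁴ J·s)(1.076e+15 Hz)
φ = 4.45 eV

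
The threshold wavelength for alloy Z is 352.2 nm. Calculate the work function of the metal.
3.52 eV

At the threshold wavelength, photon energy equals work function:
φ = hc/λ₀

Calculating:
φ = (6.626×10⁻³⁴ J·s)(3×10⁸ m/s) / (352.2×10⁻⁹ m)
φ = 3.52 eV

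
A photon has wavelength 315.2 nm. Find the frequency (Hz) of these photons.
9.5112e+14 Hz

Using the wave equation: c = fλ

Solving for frequency:
f = c/λ = (3×10⁸ m/s) / (315.2×10⁻⁹ m)
f = 9.5112e+14 Hz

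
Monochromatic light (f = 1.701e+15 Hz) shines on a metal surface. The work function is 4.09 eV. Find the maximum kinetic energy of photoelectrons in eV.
2.9448 eV

Using Einstein's photoelectric equation: KE_max = hf - φ

First, calculate the photon energy:
E_photon = hf = (6.626×10⁻³⁴ J·s)(1.701e+15 Hz)
E_photon = 7.0348 eV

Then, the maximum kinetic energy:
KE_max = E_photon - φ = 7.0348 eV - 4.09 eV = 2.9448 eV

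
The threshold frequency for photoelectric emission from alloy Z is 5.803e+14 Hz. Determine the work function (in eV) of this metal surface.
2.40 eV

At the threshold frequency, photon energy equals work function:
φ = hf₀

Calculating:
φ = (6.626×10⁻³⁴ J·s)(5.803e+14 Hz)
φ = 2.40 eV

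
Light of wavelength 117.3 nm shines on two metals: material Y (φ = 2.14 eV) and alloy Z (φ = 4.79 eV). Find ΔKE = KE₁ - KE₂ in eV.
2.6500 eV

Using KE_max = hc/λ - φ for each metal:

Photon energy: E = hc/λ = 10.5698 eV

For material Y (φ₁ = 2.14 eV):
KE₁ = E - φ₁ = 10.5698 - 2.14 = 8.4298 eV

For alloy Z (φ₂ = 4.79 eV):
KE₂ = E - φ₂ = 10.5698 - 4.79 = 5.7798 eV

Difference:
ΔKE = KE₁ - KE₂ = 8.4298 - 5.7798 = 2.6500 eV

Note: The difference equals the difference in work functions: 4.79 - 2.14 = 2.65 eV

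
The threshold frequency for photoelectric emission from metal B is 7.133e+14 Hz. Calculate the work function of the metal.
2.95 eV

At the threshold frequency, photon energy equals work function:
φ = hf₀

Calculating:
φ = (6.626×10⁻³⁴ J·s)(7.133e+14 Hz)
φ = 2.95 eV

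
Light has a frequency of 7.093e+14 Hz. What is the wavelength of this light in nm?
422.66 nm

Using the wave equation: c = fλ

Solving for wavelength:
λ = c/f = (3×10⁸ m/s) / (7.093e+14 Hz)
λ = 422.66 nm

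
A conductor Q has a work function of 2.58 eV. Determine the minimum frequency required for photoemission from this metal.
6.2384e+14 Hz

The threshold frequency is when the photon energy equals the work function:
hf₀ = φ

Solving for f₀:
f₀ = φ/h = (2.58 eV × 1.602×10⁻¹⁹ J/eV) / (6.626×10⁻³⁴ J·s)
f₀ = 6.2384e+14 Hz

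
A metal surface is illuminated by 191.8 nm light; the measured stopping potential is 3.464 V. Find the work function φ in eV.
3.00 eV

The stopping potential gives the maximum kinetic energy: KE_max = eV_s = 3.464 eV

From Einstein's photoelectric equation: KE_max = hc/λ - φ
Rearranging: φ = hc/λ - KE_max

Calculate photon energy:
E_photon = hc/λ = (6.626×10⁻³⁴ J·s)(3×10⁸ m/s) / (191.8×10⁻⁹ m) = 6.4642 eV

Therefore:
φ = 6.4642 - 3.464 = 3.00 eV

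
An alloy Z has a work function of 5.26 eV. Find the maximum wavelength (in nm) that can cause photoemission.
235.71 nm

The threshold wavelength is when the photon energy equals the work function:
hc/λ₀ = φ

Solving for λ₀:
λ₀ = hc/φ = (6.626×10⁻³⁴ J·s)(3×10⁸ m/s) / (5.26 eV × 1.602×10⁻¹⁹ J/eV)
λ₀ = 235.71 nm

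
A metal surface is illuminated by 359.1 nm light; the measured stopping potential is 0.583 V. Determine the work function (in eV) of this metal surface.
2.87 eV

The stopping potential gives the maximum kinetic energy: KE_max = eV_s = 0.583 eV

From Einstein's photoelectric equation: KE_max = hc/λ - φ
Rearranging: φ = hc/λ - KE_max

Calculate photon energy:
E_photon = hc/λ = (6.626×10⁻³⁴ J·s)(3×10⁸ m/s) / (359.1×10⁻⁹ m) = 3.4526 eV

Therefore:
φ = 3.4526 - 0.583 = 2.87 eV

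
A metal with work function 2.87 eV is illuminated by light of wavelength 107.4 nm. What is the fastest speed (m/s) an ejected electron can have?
1.7468e+06 m/s

First, find the maximum kinetic energy:
E_photon = hc/λ = 11.5442 eV
KE_max = E_photon - φ = 11.5442 - 2.87 = 8.6742 eV

Convert to Joules: KE_max = 8.6742 × 1.602×10⁻¹⁹ J = 1.3898e-18 J

Then use KE = ½mv² to find velocity:
v = √(2·KE/m) = √(2 × 1.3898e-18 J / 9.109e-31 kg)
v = 1.7468e+06 m/s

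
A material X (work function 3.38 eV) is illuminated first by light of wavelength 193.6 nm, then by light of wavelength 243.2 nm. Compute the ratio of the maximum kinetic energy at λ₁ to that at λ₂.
1.7602

Using Einstein's equation: KE_max = hc/λ - φ

For λ₁ = 193.6 nm:
E₁ = hc/λ₁ = 6.4041 eV
KE₁ = E₁ - φ = 6.4041 - 3.38 = 3.0241 eV

For λ₂ = 243.2 nm:
E₂ = hc/λ₂ = 5.0980 eV
KE₂ = E₂ - φ = 5.0980 - 3.38 = 1.7180 eV

Ratio: KE₁/KE₂ = 3.0241/1.7180 = 1.7602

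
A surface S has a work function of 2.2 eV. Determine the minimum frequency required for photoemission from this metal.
5.3196e+14 Hz

The threshold frequency is when the photon energy equals the work function:
hf₀ = φ

Solving for f₀:
f₀ = φ/h = (2.2 eV × 1.602×10⁻¹⁹ J/eV) / (6.626×10⁻³⁴ J·s)
f₀ = 5.3196e+14 Hz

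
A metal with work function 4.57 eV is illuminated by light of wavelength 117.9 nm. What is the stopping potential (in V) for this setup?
5.9460 V

The stopping potential V_s satisfies: eV_s = KE_max

First, find KE_max using Einstein's equation:
E_photon = hc/λ = 10.5160 eV
KE_max = E_photon - φ = 10.5160 - 4.57 = 5.9460 eV

Since eV_s = KE_max:
V_s = KE_max/e = 5.9460 V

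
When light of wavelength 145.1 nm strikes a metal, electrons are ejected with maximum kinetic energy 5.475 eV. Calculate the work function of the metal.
3.07 eV

From Einstein's photoelectric equation: KE_max = hf - φ = hc/λ - φ

Rearranging for φ:
φ = hc/λ - KE_max

Calculate photon energy:
E_photon = hc/λ = 8.5447 eV

Therefore:
φ = 8.5447 - 5.475 = 3.07 eV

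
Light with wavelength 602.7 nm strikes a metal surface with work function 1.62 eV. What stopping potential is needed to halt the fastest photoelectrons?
0.4371 V

The stopping potential V_s satisfies: eV_s = KE_max

First, find KE_max using Einstein's equation:
E_photon = hc/λ = 2.0571 eV
KE_max = E_photon - φ = 2.0571 - 1.62 = 0.4371 eV

Since eV_s = KE_max:
V_s = KE_max/e = 0.4371 V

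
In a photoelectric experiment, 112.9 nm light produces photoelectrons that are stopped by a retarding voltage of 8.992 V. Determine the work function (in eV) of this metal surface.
1.99 eV

The stopping potential gives the maximum kinetic energy: KE_max = eV_s = 8.992 eV

From Einstein's photoelectric equation: KE_max = hc/λ - φ
Rearranging: φ = hc/λ - KE_max

Calculate photon energy:
E_photon = hc/λ = (6.626×10⁻³⁴ J·s)(3×10⁸ m/s) / (112.9×10⁻⁹ m) = 10.9818 eV

Therefore:
φ = 10.9818 - 8.992 = 1.99 eV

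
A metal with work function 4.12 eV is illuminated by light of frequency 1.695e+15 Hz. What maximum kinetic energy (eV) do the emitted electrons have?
2.8900 eV

Using Einstein's photoelectric equation: KE_max = hf - φ

First, calculate the photon energy:
E_photon = hf = (6.626×10⁻³⁴ J·s)(1.695e+15 Hz)
E_photon = 7.0100 eV

Then, the maximum kinetic energy:
KE_max = E_photon - φ = 7.0100 eV - 4.12 eV = 2.8900 eV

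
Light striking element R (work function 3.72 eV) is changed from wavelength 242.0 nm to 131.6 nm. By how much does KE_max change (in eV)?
4.2980 eV

Using Einstein's equation: KE_max = hc/λ - φ

For λ₁ = 242.0 nm:
KE₁ = hc/λ₁ - φ = 5.1233 - 3.72 = 1.4033 eV

For λ₂ = 131.6 nm:
KE₂ = hc/λ₂ - φ = 9.4213 - 3.72 = 5.7013 eV

Change in KE:
ΔKE = KE₂ - KE₁ = 5.7013 - 1.4033 = 4.2980 eV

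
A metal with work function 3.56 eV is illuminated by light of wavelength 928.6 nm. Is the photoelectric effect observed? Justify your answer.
No

For photoemission, the photon energy must exceed the work function.

Photon energy: E = hc/λ = 1.3352 eV
Work function: φ = 3.56 eV

Since E_photon (1.3352 eV) < φ (3.56 eV), photoemission will NOT occur.
The threshold wavelength is λ₀ = hc/φ = 348.3 nm.
Since 928.6 nm > 348.3 nm, the photons lack sufficient energy.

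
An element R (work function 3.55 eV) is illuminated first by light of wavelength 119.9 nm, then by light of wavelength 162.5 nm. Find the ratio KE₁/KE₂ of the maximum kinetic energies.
1.6645

Using Einstein's equation: KE_max = hc/λ - φ

For λ₁ = 119.9 nm:
E₁ = hc/λ₁ = 10.3406 eV
KE₁ = E₁ - φ = 10.3406 - 3.55 = 6.7906 eV

For λ₂ = 162.5 nm:
E₂ = hc/λ₂ = 7.6298 eV
KE₂ = E₂ - φ = 7.6298 - 3.55 = 4.0798 eV

Ratio: KE₁/KE₂ = 6.7906/4.0798 = 1.6645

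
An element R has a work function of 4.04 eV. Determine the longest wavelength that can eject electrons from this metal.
306.89 nm

The threshold wavelength is when the photon energy equals the work function:
hc/λ₀ = φ

Solving for λ₀:
λ₀ = hc/φ = (6.626×10⁻³⁴ J·s)(3×10⁸ m/s) / (4.04 eV × 1.602×10⁻¹⁹ J/eV)
λ₀ = 306.89 nm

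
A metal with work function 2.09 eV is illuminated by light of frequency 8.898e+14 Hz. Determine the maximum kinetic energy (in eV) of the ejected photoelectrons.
1.5899 eV

Using Einstein's photoelectric equation: KE_max = hf - φ

First, calculate the photon energy:
E_photon = hf = (6.626×10⁻³⁴ J·s)(8.898e+14 Hz)
E_photon = 3.6799 eV

Then, the maximum kinetic energy:
KE_max = E_photon - φ = 3.6799 eV - 2.09 eV = 1.5899 eV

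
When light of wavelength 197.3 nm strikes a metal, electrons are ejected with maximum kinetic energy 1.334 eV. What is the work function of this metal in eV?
4.95 eV

From Einstein's photoelectric equation: KE_max = hf - φ = hc/λ - φ

Rearranging for φ:
φ = hc/λ - KE_max

Calculate photon energy:
E_photon = hc/λ = 6.2840 eV

Therefore:
φ = 6.2840 - 1.334 = 4.95 eV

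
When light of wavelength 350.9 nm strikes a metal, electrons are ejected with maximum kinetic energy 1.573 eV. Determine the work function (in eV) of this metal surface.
1.96 eV

From Einstein's photoelectric equation: KE_max = hf - φ = hc/λ - φ

Rearranging for φ:
φ = hc/λ - KE_max

Calculate photon energy:
E_photon = hc/λ = 3.5333 eV

Therefore:
φ = 3.5333 - 1.573 = 1.96 eV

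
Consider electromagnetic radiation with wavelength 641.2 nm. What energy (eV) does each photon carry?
1.9336 eV

Using E = hf = hc/λ:

E = hc/λ = (6.626×10⁻³⁴ J·s)(3×10⁸ m/s) / (641.2×10⁻⁹ m)
E = 1.9336 eV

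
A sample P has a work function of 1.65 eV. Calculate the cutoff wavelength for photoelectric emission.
751.42 nm

The threshold wavelength is when the photon energy equals the work function:
hc/λ₀ = φ

Solving for λ₀:
λ₀ = hc/φ = (6.626×10⁻³⁴ J·s)(3×10⁸ m/s) / (1.65 eV × 1.602×10⁻¹⁹ J/eV)
λ₀ = 751.42 nm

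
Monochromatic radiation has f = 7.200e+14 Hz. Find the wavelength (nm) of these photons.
416.38 nm

Using the wave equation: c = fλ

Solving for wavelength:
λ = c/f = (3×10⁸ m/s) / (7.200e+14 Hz)
λ = 416.38 nm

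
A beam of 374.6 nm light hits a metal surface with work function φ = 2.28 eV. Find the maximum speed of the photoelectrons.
6.0186e+05 m/s

First, find the maximum kinetic energy:
E_photon = hc/λ = 3.3098 eV
KE_max = E_photon - φ = 3.3098 - 2.28 = 1.0298 eV

Convert to Joules: KE_max = 1.0298 × 1.602×10⁻¹⁹ J = 1.6499e-19 J

Then use KE = ½mv² to find velocity:
v = √(2·KE/m) = √(2 × 1.6499e-19 J / 9.109e-31 kg)
v = 6.0186e+05 m/s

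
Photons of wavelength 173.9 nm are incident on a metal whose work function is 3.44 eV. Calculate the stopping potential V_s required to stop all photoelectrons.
3.6896 V

The stopping potential V_s satisfies: eV_s = KE_max

First, find KE_max using Einstein's equation:
E_photon = hc/λ = 7.1296 eV
KE_max = E_photon - φ = 7.1296 - 3.44 = 3.6896 eV

Since eV_s = KE_max:
V_s = KE_max/e = 3.6896 V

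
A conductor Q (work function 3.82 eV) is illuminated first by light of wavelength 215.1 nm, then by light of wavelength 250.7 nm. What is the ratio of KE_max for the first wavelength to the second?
1.7272

Using Einstein's equation: KE_max = hc/λ - φ

For λ₁ = 215.1 nm:
E₁ = hc/λ₁ = 5.7640 eV
KE₁ = E₁ - φ = 5.7640 - 3.82 = 1.9440 eV

For λ₂ = 250.7 nm:
E₂ = hc/λ₂ = 4.9455 eV
KE₂ = E₂ - φ = 4.9455 - 3.82 = 1.1255 eV

Ratio: KE₁/KE₂ = 1.9440/1.1255 = 1.7272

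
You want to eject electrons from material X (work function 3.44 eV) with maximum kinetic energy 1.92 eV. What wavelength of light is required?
231.31 nm

From Einstein's equation: KE_max = hc/λ - φ

Rearranging for λ:
hc/λ = KE_max + φ
λ = hc/(KE_max + φ)

Required photon energy:
E_photon = KE_max + φ = 1.92 + 3.44 = 5.36 eV

Required wavelength:
λ = hc/E_photon = (6.626×10⁻³⁴)(3×10⁸) / (5.36 × 1.602×10⁻¹⁹)
λ = 231.31 nm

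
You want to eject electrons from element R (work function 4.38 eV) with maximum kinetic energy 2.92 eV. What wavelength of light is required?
169.84 nm

From Einstein's equation: KE_max = hc/λ - φ

Rearranging for λ:
hc/λ = KE_max + φ
λ = hc/(KE_max + φ)

Required photon energy:
E_photon = KE_max + φ = 2.92 + 4.38 = 7.30 eV

Required wavelength:
λ = hc/E_photon = (6.626×10⁻³⁴)(3×10⁸) / (7.30 × 1.602×10⁻¹⁹)
λ = 169.84 nm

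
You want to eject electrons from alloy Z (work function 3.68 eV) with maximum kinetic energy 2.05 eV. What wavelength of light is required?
216.38 nm

From Einstein's equation: KE_max = hc/λ - φ

Rearranging for λ:
hc/λ = KE_max + φ
λ = hc/(KE_max + φ)

Required photon energy:
E_photon = KE_max + φ = 2.05 + 3.68 = 5.73 eV

Required wavelength:
λ = hc/E_photon = (6.626×10⁻³⁴)(3×10⁸) / (5.73 × 1.602×10⁻¹⁹)
λ = 216.38 nm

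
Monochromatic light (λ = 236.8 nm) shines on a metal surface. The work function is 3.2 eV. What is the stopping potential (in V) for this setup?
2.0358 V

The stopping potential V_s satisfies: eV_s = KE_max

First, find KE_max using Einstein's equation:
E_photon = hc/λ = 5.2358 eV
KE_max = E_photon - φ = 5.2358 - 3.2 = 2.0358 eV

Since eV_s = KE_max:
V_s = KE_max/e = 2.0358 V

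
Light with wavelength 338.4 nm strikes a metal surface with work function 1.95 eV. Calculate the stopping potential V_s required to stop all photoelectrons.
1.7138 V

The stopping potential V_s satisfies: eV_s = KE_max

First, find KE_max using Einstein's equation:
E_photon = hc/λ = 3.6638 eV
KE_max = E_photon - φ = 3.6638 - 1.95 = 1.7138 eV

Since eV_s = KE_max:
V_s = KE_max/e = 1.7138 V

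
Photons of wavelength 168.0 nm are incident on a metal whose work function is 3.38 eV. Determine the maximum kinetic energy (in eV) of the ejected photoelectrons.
4.0000 eV

Using Einstein's photoelectric equation: KE_max = hf - φ = hc/λ - φ

First, calculate the photon energy:
E_photon = hc/λ = (6.626×10⁻³⁴ J·s)(3×10⁸ m/s) / (168.0×10⁻⁹ m)
E_photon = 7.3800 eV

Then, the maximum kinetic energy:
KE_max = E_photon - φ = 7.3800 eV - 3.38 eV = 4.0000 eV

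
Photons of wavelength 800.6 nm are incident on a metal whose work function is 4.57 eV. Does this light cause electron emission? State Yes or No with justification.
No

For photoemission, the photon energy must exceed the work function.

Photon energy: E = hc/λ = 1.5486 eV
Work function: φ = 4.57 eV

Since E_photon (1.5486 eV) < φ (4.57 eV), photoemission will NOT occur.
The threshold wavelength is λ₀ = hc/φ = 271.3 nm.
Since 800.6 nm > 271.3 nm, the photons lack sufficient energy.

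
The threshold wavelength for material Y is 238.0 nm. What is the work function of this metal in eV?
5.21 eV

At the threshold wavelength, photon energy equals work function:
φ = hc/λ₀

Calculating:
φ = (6.626×10⁻³⁴ J·s)(3×10⁸ m/s) / (238.0×10⁻⁹ m)
φ = 5.21 eV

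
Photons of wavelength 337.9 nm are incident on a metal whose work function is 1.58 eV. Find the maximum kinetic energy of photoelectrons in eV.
2.0893 eV

Using Einstein's photoelectric equation: KE_max = hf - φ = hc/λ - φ

First, calculate the photon energy:
E_photon = hc/λ = (6.626×10⁻³⁴ J·s)(3×10⁸ m/s) / (337.9×10⁻⁹ m)
E_photon = 3.6693 eV

Then, the maximum kinetic energy:
KE_max = E_photon - φ = 3.6693 eV - 1.58 eV = 2.0893 eV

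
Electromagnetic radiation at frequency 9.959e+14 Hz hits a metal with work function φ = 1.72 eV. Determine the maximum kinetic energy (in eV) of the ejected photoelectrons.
2.3987 eV

Using Einstein's photoelectric equation: KE_max = hf - φ

First, calculate the photon energy:
E_photon = hf = (6.626×10⁻³⁴ J·s)(9.959e+14 Hz)
E_photon = 4.1187 eV

Then, the maximum kinetic energy:
KE_max = E_photon - φ = 4.1187 eV - 1.72 eV = 2.3987 eV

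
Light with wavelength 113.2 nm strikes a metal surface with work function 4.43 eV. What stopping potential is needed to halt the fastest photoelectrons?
6.5227 V

The stopping potential V_s satisfies: eV_s = KE_max

First, find KE_max using Einstein's equation:
E_photon = hc/λ = 10.9527 eV
KE_max = E_photon - φ = 10.9527 - 4.43 = 6.5227 eV

Since eV_s = KE_max:
V_s = KE_max/e = 6.5227 V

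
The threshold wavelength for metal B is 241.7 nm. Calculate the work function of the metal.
5.13 eV

At the threshold wavelength, photon energy equals work function:
φ = hc/λ₀

Calculating:
φ = (6.626×10⁻³⁴ J·s)(3×10⁸ m/s) / (241.7×10⁻⁹ m)
φ = 5.13 eV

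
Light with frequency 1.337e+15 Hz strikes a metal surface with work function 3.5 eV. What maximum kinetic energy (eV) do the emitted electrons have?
2.0294 eV

Using Einstein's photoelectric equation: KE_max = hf - φ

First, calculate the photon energy:
E_photon = hf = (6.626×10⁻³⁴ J·s)(1.337e+15 Hz)
E_photon = 5.5294 eV

Then, the maximum kinetic energy:
KE_max = E_photon - φ = 5.5294 eV - 3.5 eV = 2.0294 eV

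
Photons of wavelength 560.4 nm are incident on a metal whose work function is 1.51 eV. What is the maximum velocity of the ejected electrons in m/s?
4.9708e+05 m/s

First, find the maximum kinetic energy:
E_photon = hc/λ = 2.2124 eV
KE_max = E_photon - φ = 2.2124 - 1.51 = 0.7024 eV

Convert to Joules: KE_max = 0.7024 × 1.602×10⁻¹⁹ J = 1.1254e-19 J

Then use KE = ½mv² to find velocity:
v = √(2·KE/m) = √(2 × 1.1254e-19 J / 9.109e-31 kg)
v = 4.9708e+05 m/s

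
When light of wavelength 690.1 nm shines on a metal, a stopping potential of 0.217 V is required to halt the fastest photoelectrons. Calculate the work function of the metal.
1.58 eV

The stopping potential gives the maximum kinetic energy: KE_max = eV_s = 0.217 eV

From Einstein's photoelectric equation: KE_max = hc/λ - φ
Rearranging: φ = hc/λ - KE_max

Calculate photon energy:
E_photon = hc/λ = (6.626×10⁻³⁴ J·s)(3×10⁸ m/s) / (690.1×10⁻⁹ m) = 1.7966 eV

Therefore:
φ = 1.7966 - 0.217 = 1.58 eV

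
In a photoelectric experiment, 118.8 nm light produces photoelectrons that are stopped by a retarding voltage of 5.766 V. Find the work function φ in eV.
4.67 eV

The stopping potential gives the maximum kinetic energy: KE_max = eV_s = 5.766 eV

From Einstein's photoelectric equation: KE_max = hc/λ - φ
Rearranging: φ = hc/λ - KE_max

Calculate photon energy:
E_photon = hc/λ = (6.626×10⁻³⁴ J·s)(3×10⁸ m/s) / (118.8×10⁻⁹ m) = 10.4364 eV

Therefore:
φ = 10.4364 - 5.766 = 4.67 eV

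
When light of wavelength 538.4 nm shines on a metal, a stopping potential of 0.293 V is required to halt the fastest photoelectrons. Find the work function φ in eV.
2.01 eV

The stopping potential gives the maximum kinetic energy: KE_max = eV_s = 0.293 eV

From Einstein's photoelectric equation: KE_max = hc/λ - φ
Rearranging: φ = hc/λ - KE_max

Calculate photon energy:
E_photon = hc/λ = (6.626×10⁻³⁴ J·s)(3×10⁸ m/s) / (538.4×10⁻⁹ m) = 2.3028 eV

Therefore:
φ = 2.3028 - 0.293 = 2.01 eV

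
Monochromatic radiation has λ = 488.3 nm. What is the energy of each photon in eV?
2.5391 eV

Using E = hf = hc/λ:

E = hc/λ = (6.626×10⁻³⁴ J·s)(3×10⁸ m/s) / (488.3×10⁻⁹ m)
E = 2.5391 eV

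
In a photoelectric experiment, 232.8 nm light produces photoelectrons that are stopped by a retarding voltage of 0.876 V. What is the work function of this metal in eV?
4.45 eV

The stopping potential gives the maximum kinetic energy: KE_max = eV_s = 0.876 eV

From Einstein's photoelectric equation: KE_max = hc/λ - φ
Rearranging: φ = hc/λ - KE_max

Calculate photon energy:
E_photon = hc/λ = (6.626×10⁻³⁴ J·s)(3×10⁸ m/s) / (232.8×10⁻⁹ m) = 5.3258 eV

Therefore:
φ = 5.3258 - 0.876 = 4.45 eV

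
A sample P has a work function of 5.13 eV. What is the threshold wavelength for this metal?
241.68 nm

The threshold wavelength is when the photon energy equals the work function:
hc/λ₀ = φ

Solving for λ₀:
λ₀ = hc/φ = (6.626×10⁻³⁴ J·s)(3×10⁸ m/s) / (5.13 eV × 1.602×10⁻¹⁹ J/eV)
λ₀ = 241.68 nm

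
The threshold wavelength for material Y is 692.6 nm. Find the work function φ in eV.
1.79 eV

At the threshold wavelength, photon energy equals work function:
φ = hc/λ₀

Calculating:
φ = (6.626×10⁻³⁴ J·s)(3×10⁸ m/s) / (692.6×10⁻⁹ m)
φ = 1.79 eV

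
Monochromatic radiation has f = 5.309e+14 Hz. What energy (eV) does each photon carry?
2.1956 eV

Using E = hf:

E = hf = (6.626×10⁻³⁴ J·s)(5.309e+14 Hz)
E = 2.1956 eV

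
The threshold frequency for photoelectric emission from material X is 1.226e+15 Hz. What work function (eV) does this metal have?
5.07 eV

At the threshold frequency, photon energy equals work function:
φ = hf₀

Calculating:
φ = (6.626×10⁻³⁴ J·s)(1.226e+15 Hz)
φ = 5.07 eV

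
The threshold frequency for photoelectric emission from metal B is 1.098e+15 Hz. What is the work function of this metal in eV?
4.54 eV

At the threshold frequency, photon energy equals work function:
φ = hf₀

Calculating:
φ = (6.626×10⁻³⁴ J·s)(1.098e+15 Hz)
φ = 4.54 eV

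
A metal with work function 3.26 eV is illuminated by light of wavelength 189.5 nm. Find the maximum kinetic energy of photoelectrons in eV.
3.2827 eV

Using Einstein's photoelectric equation: KE_max = hf - φ = hc/λ - φ

First, calculate the photon energy:
E_photon = hc/λ = (6.626×10⁻³⁴ J·s)(3×10⁸ m/s) / (189.5×10⁻⁹ m)
E_photon = 6.5427 eV

Then, the maximum kinetic energy:
KE_max = E_photon - φ = 6.5427 eV - 3.26 eV = 3.2827 eV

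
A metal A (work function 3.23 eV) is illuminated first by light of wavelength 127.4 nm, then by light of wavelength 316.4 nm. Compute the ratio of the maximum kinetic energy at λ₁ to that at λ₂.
9.4423

Using Einstein's equation: KE_max = hc/λ - φ

For λ₁ = 127.4 nm:
E₁ = hc/λ₁ = 9.7319 eV
KE₁ = E₁ - φ = 9.7319 - 3.23 = 6.5019 eV

For λ₂ = 316.4 nm:
E₂ = hc/λ₂ = 3.9186 eV
KE₂ = E₂ - φ = 3.9186 - 3.23 = 0.6886 eV

Ratio: KE₁/KE₂ = 6.5019/0.6886 = 9.4423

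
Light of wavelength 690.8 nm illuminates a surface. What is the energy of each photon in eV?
1.7948 eV

Using E = hf = hc/λ:

E = hc/λ = (6.626×10⁻³⁴ J·s)(3×10⁸ m/s) / (690.8×10⁻⁹ m)
E = 1.7948 eV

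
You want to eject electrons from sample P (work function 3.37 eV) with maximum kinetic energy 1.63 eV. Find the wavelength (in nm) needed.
247.97 nm

From Einstein's equation: KE_max = hc/λ - φ

Rearranging for λ:
hc/λ = KE_max + φ
λ = hc/(KE_max + φ)

Required photon energy:
E_photon = KE_max + φ = 1.63 + 3.37 = 5.00 eV

Required wavelength:
λ = hc/E_photon = (6.626×10⁻³⁴)(3×10⁸) / (5.00 × 1.602×10⁻¹⁹)
λ = 247.97 nm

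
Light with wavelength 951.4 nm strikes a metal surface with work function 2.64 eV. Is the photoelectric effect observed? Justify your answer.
No

For photoemission, the photon energy must exceed the work function.

Photon energy: E = hc/λ = 1.3032 eV
Work function: φ = 2.64 eV

Since E_photon (1.3032 eV) < φ (2.64 eV), photoemission will NOT occur.
The threshold wavelength is λ₀ = hc/φ = 469.6 nm.
Since 951.4 nm > 469.6 nm, the photons lack sufficient energy.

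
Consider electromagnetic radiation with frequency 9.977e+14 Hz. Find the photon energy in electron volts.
4.1262 eV

Using E = hf:

E = hf = (6.626×10⁻³⁴ J·s)(9.977e+14 Hz)
E = 4.1262 eV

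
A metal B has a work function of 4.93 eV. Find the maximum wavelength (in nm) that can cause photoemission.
251.49 nm

The threshold wavelength is when the photon energy equals the work function:
hc/λ₀ = φ

Solving for λ₀:
λ₀ = hc/φ = (6.626×10⁻³⁴ J·s)(3×10⁸ m/s) / (4.93 eV × 1.602×10⁻¹⁹ J/eV)
λ₀ = 251.49 nm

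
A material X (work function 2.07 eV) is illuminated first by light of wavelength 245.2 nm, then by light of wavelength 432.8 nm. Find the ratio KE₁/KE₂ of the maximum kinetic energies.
3.7580

Using Einstein's equation: KE_max = hc/λ - φ

For λ₁ = 245.2 nm:
E₁ = hc/λ₁ = 5.0565 eV
KE₁ = E₁ - φ = 5.0565 - 2.07 = 2.9865 eV

For λ₂ = 432.8 nm:
E₂ = hc/λ₂ = 2.8647 eV
KE₂ = E₂ - φ = 2.8647 - 2.07 = 0.7947 eV

Ratio: KE₁/KE₂ = 2.9865/0.7947 = 3.7580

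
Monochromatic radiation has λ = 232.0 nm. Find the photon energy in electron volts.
5.3441 eV

Using E = hf = hc/λ:

E = hc/λ = (6.626×10⁻³⁴ J·s)(3×10⁸ m/s) / (232.0×10⁻⁹ m)
E = 5.3441 eV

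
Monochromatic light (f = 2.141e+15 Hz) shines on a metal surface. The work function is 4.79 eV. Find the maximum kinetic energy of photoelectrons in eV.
4.0645 eV

Using Einstein's photoelectric equation: KE_max = hf - φ

First, calculate the photon energy:
E_photon = hf = (6.626×10⁻³⁴ J·s)(2.141e+15 Hz)
E_photon = 8.8545 eV

Then, the maximum kinetic energy:
KE_max = E_photon - φ = 8.8545 eV - 4.79 eV = 4.0645 eV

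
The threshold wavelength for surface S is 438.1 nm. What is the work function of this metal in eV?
2.83 eV

At the threshold wavelength, photon energy equals work function:
φ = hc/λ₀

Calculating:
φ = (6.626×10⁻³⁴ J·s)(3×10⁸ m/s) / (438.1×10⁻⁹ m)
φ = 2.83 eV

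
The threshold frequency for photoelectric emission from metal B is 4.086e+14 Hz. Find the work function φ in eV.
1.69 eV

At the threshold frequency, photon energy equals work function:
φ = hf₀

Calculating:
φ = (6.626×10⁻³⁴ J·s)(4.086e+14 Hz)
φ = 1.69 eV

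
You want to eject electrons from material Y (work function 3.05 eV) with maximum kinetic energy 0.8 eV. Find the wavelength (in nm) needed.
322.04 nm

From Einstein's equation: KE_max = hc/λ - φ

Rearranging for λ:
hc/λ = KE_max + φ
λ = hc/(KE_max + φ)

Required photon energy:
E_photon = KE_max + φ = 0.8 + 3.05 = 3.85 eV

Required wavelength:
λ = hc/E_photon = (6.626×10⁻³⁴)(3×10⁸) / (3.85 × 1.602×10⁻¹⁹)
λ = 322.04 nm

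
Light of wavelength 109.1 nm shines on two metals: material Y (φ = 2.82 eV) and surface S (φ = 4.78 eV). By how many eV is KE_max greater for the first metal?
1.9600 eV

Using KE_max = hc/λ - φ for each metal:

Photon energy: E = hc/λ = 11.3643 eV

For material Y (φ₁ = 2.82 eV):
KE₁ = E - φ₁ = 11.3643 - 2.82 = 8.5443 eV

For surface S (φ₂ = 4.78 eV):
KE₂ = E - φ₂ = 11.3643 - 4.78 = 6.5843 eV

Difference:
ΔKE = KE₁ - KE₂ = 8.5443 - 6.5843 = 1.9600 eV

Note: The difference equals the difference in work functions: 4.78 - 2.82 = 1.96 eV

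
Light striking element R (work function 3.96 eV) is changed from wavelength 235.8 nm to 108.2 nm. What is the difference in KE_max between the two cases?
6.2008 eV

Using Einstein's equation: KE_max = hc/λ - φ

For λ₁ = 235.8 nm:
KE₁ = hc/λ₁ - φ = 5.2580 - 3.96 = 1.2980 eV

For λ₂ = 108.2 nm:
KE₂ = hc/λ₂ - φ = 11.4588 - 3.96 = 7.4988 eV

Change in KE:
ΔKE = KE₂ - KE₁ = 7.4988 - 1.2980 = 6.2008 eV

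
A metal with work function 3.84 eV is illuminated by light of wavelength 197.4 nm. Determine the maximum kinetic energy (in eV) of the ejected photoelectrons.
2.4409 eV

Using Einstein's photoelectric equation: KE_max = hf - φ = hc/λ - φ

First, calculate the photon energy:
E_photon = hc/λ = (6.626×10⁻³⁴ J·s)(3×10⁸ m/s) / (197.4×10⁻⁹ m)
E_photon = 6.2809 eV

Then, the maximum kinetic energy:
KE_max = E_photon - φ = 6.2809 eV - 3.84 eV = 2.4409 eV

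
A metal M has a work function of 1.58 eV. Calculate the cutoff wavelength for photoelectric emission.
784.71 nm

The threshold wavelength is when the photon energy equals the work function:
hc/λ₀ = φ

Solving for λ₀:
λ₀ = hc/φ = (6.626×10⁻³⁴ J·s)(3×10⁸ m/s) / (1.58 eV × 1.602×10⁻¹⁹ J/eV)
λ₀ = 784.71 nm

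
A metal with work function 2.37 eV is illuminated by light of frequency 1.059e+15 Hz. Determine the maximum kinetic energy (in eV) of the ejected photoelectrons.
2.0097 eV

Using Einstein's photoelectric equation: KE_max = hf - φ

First, calculate the photon energy:
E_photon = hf = (6.626×10⁻³⁴ J·s)(1.059e+15 Hz)
E_photon = 4.3797 eV

Then, the maximum kinetic energy:
KE_max = E_photon - φ = 4.3797 eV - 2.37 eV = 2.0097 eV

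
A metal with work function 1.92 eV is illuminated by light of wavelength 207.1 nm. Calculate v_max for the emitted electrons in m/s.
1.1960e+06 m/s

First, find the maximum kinetic energy:
E_photon = hc/λ = 5.9867 eV
KE_max = E_photon - φ = 5.9867 - 1.92 = 4.0667 eV

Convert to Joules: KE_max = 4.0667 × 1.602×10⁻¹⁹ J = 6.5155e-19 J

Then use KE = ½mv² to find velocity:
v = √(2·KE/m) = √(2 × 6.5155e-19 J / 9.109e-31 kg)
v = 1.1960e+06 m/s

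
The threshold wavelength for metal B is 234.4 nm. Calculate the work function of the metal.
5.29 eV

At the threshold wavelength, photon energy equals work function:
φ = hc/λ₀

Calculating:
φ = (6.626×10⁻³⁴ J·s)(3×10⁸ m/s) / (234.4×10⁻⁹ m)
φ = 5.29 eV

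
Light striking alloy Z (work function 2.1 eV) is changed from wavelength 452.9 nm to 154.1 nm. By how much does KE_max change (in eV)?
5.3081 eV

Using Einstein's equation: KE_max = hc/λ - φ

For λ₁ = 452.9 nm:
KE₁ = hc/λ₁ - φ = 2.7376 - 2.1 = 0.6376 eV

For λ₂ = 154.1 nm:
KE₂ = hc/λ₂ - φ = 8.0457 - 2.1 = 5.9457 eV

Change in KE:
ΔKE = KE₂ - KE₁ = 5.9457 - 0.6376 = 5.3081 eV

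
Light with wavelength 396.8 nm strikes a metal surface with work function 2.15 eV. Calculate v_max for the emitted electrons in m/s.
5.8552e+05 m/s

First, find the maximum kinetic energy:
E_photon = hc/λ = 3.1246 eV
KE_max = E_photon - φ = 3.1246 - 2.15 = 0.9746 eV

Convert to Joules: KE_max = 0.9746 × 1.602×10⁻¹⁹ J = 1.5615e-19 J

Then use KE = ½mv² to find velocity:
v = √(2·KE/m) = √(2 × 1.5615e-19 J / 9.109e-31 kg)
v = 5.8552e+05 m/s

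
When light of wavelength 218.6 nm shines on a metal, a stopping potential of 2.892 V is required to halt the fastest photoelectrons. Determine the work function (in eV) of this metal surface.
2.78 eV

The stopping potential gives the maximum kinetic energy: KE_max = eV_s = 2.892 eV

From Einstein's photoelectric equation: KE_max = hc/λ - φ
Rearranging: φ = hc/λ - KE_max

Calculate photon energy:
E_photon = hc/λ = (6.626×10⁻³⁴ J·s)(3×10⁸ m/s) / (218.6×10⁻⁹ m) = 5.6717 eV

Therefore:
φ = 5.6717 - 2.892 = 2.78 eV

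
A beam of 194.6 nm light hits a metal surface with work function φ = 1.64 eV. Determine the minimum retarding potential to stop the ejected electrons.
4.7312 V

The stopping potential V_s satisfies: eV_s = KE_max

First, find KE_max using Einstein's equation:
E_photon = hc/λ = 6.3712 eV
KE_max = E_photon - φ = 6.3712 - 1.64 = 4.7312 eV

Since eV_s = KE_max:
V_s = KE_max/e = 4.7312 V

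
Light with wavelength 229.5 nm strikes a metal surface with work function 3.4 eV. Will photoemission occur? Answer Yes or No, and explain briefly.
Yes

For photoemission, the photon energy must exceed the work function.

Photon energy: E = hc/λ = 5.4024 eV
Work function: φ = 3.4 eV

Since E_photon (5.4024 eV) > φ (3.4 eV), photoemission WILL occur.
The threshold wavelength is λ₀ = hc/φ = 364.7 nm.
Since 229.5 nm < 364.7 nm, the light has sufficient energy.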